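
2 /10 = 1 /5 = 0.20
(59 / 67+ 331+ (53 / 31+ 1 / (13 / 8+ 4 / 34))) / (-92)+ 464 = 20848633361 / 45286908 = 460.37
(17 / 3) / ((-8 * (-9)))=0.08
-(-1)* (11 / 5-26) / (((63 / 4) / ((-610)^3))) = 3086941600 / 9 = 342993511.11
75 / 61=1.23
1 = 1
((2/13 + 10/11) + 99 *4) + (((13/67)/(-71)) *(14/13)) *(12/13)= 270100612/680251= 397.06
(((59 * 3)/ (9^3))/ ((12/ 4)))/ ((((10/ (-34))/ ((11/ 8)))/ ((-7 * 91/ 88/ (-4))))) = -638911/ 933120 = -0.68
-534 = -534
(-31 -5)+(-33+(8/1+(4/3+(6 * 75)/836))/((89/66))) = -104300/1691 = -61.68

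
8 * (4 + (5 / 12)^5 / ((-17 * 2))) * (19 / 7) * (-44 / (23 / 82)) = -289958053363 / 21282912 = -13623.98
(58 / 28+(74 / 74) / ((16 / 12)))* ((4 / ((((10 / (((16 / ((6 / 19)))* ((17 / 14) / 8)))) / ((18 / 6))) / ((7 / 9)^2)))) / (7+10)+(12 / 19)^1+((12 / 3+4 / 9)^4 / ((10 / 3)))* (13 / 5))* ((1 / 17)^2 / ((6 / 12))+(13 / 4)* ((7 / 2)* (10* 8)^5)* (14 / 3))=377858282913726342053413 / 2521851570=149833672769934.81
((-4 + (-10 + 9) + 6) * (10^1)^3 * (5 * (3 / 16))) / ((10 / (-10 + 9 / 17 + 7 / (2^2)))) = -196875 / 272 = -723.81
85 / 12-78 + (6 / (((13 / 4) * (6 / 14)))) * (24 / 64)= -10811 / 156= -69.30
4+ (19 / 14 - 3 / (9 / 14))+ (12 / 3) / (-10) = 61 / 210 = 0.29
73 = 73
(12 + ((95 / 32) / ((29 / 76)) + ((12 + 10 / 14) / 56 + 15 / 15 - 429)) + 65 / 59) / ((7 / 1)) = -136453369 / 2347492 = -58.13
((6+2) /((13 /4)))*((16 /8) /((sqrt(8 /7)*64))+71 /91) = sqrt(14) /52+2272 /1183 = 1.99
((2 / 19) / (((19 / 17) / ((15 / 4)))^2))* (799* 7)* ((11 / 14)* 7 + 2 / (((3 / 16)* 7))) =5108905875 / 109744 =46552.94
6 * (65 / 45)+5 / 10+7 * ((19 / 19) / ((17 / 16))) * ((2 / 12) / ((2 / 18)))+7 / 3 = 21.38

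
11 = 11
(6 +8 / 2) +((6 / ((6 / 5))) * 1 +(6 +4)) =25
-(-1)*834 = 834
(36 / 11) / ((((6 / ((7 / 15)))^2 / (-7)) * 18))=-343 / 44550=-0.01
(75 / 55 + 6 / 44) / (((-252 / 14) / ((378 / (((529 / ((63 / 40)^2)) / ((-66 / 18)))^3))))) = 194177156693751 / 1212710002688000000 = 0.00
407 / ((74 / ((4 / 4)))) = 11 / 2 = 5.50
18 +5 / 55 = 199 / 11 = 18.09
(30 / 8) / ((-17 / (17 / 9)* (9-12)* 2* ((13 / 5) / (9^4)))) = 18225 / 104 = 175.24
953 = 953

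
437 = 437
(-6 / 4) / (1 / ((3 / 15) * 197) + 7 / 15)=-8865 / 2908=-3.05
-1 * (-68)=68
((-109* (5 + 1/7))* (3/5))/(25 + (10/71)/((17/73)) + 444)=-14208804/19838455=-0.72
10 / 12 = 5 / 6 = 0.83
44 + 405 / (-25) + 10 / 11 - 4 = 1359 / 55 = 24.71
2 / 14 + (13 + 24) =260 / 7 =37.14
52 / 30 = 26 / 15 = 1.73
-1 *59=-59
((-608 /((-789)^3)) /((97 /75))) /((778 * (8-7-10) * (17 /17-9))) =0.00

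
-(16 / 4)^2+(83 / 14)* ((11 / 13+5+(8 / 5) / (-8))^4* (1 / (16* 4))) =1249806957843 / 15994160000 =78.14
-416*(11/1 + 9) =-8320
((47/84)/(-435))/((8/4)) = -47/73080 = -0.00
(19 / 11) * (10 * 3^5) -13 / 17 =784747 / 187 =4196.51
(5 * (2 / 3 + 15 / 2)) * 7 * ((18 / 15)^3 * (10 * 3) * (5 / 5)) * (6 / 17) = 444528 / 85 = 5229.74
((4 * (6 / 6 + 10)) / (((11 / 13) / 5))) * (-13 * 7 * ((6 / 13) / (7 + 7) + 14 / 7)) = -48100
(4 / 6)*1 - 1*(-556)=1670 / 3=556.67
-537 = -537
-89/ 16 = -5.56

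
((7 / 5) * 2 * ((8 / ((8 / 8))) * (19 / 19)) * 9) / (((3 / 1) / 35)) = 2352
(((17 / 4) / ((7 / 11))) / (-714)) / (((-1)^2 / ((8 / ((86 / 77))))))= -121 / 1806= -0.07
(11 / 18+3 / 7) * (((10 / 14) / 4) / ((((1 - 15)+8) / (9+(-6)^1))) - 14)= -34453 / 2352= -14.65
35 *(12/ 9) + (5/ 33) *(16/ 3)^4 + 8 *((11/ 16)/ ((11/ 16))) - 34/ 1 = 382922/ 2673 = 143.26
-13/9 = -1.44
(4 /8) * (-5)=-5 /2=-2.50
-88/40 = -11/5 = -2.20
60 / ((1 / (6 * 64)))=23040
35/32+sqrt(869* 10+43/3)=35/32+sqrt(78339)/3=94.39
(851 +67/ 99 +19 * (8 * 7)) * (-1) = -189652/ 99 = -1915.68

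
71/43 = 1.65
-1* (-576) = 576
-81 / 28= -2.89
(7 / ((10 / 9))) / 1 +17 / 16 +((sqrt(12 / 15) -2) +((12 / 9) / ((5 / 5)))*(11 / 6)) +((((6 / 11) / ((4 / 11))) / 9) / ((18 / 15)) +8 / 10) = 2*sqrt(5) / 5 +2099 / 240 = 9.64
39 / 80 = 0.49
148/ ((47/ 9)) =1332/ 47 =28.34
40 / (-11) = -40 / 11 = -3.64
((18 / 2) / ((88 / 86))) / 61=387 / 2684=0.14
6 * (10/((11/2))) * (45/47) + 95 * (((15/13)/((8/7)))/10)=2154615/107536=20.04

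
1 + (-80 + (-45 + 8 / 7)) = -860 / 7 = -122.86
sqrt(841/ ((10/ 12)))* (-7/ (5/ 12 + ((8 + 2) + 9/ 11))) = -26796* sqrt(30)/ 7415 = -19.79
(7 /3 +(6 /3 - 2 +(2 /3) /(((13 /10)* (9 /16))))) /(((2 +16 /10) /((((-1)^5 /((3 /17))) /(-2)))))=96815 /37908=2.55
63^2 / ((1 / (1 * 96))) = 381024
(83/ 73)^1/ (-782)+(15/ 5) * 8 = 1369981/ 57086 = 24.00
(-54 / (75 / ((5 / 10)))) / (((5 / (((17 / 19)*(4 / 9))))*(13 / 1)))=-68 / 30875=-0.00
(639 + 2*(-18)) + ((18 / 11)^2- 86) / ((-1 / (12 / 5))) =485799 / 605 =802.97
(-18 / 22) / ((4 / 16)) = -36 / 11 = -3.27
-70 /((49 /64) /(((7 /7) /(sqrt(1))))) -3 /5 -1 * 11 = -3606 /35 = -103.03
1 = 1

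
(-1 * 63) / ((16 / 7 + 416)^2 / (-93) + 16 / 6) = 287091 / 8561032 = 0.03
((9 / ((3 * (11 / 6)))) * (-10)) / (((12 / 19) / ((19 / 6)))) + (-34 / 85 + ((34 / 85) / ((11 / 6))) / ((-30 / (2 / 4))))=-45347 / 550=-82.45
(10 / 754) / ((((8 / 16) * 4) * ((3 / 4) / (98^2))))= 96040 / 1131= 84.92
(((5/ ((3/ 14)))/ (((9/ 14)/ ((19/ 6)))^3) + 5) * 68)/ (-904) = -2804657195/ 13345074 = -210.16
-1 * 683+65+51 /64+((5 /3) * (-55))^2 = 4484491 /576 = 7785.57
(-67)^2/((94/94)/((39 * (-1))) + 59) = 175071/2300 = 76.12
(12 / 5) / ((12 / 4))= 4 / 5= 0.80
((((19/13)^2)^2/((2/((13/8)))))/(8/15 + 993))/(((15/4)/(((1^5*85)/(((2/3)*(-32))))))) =-33231855/8381924096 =-0.00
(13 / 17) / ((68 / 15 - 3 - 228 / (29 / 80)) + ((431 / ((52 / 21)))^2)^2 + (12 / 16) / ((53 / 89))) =2191400989440 / 2630268059908828140367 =0.00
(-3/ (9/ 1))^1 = -1/ 3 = -0.33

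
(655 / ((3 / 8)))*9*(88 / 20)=69168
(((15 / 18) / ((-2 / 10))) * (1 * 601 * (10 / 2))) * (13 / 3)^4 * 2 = -2145645125 / 243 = -8829815.33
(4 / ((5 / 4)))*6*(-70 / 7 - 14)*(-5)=2304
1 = 1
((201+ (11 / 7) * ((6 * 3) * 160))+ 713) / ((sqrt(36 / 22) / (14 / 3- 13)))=-475975 * sqrt(22) / 63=-35436.84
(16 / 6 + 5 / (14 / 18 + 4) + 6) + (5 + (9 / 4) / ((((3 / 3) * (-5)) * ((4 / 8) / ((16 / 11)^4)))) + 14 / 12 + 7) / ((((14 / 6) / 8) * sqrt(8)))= 1253 / 129 + 573389 * sqrt(2) / 73205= 20.79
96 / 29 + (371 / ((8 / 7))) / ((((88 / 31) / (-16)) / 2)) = -3656.10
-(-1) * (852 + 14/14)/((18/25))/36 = 21325/648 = 32.91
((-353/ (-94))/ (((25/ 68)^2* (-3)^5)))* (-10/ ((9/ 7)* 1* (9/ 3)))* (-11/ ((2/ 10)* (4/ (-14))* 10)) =219948652/ 38545875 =5.71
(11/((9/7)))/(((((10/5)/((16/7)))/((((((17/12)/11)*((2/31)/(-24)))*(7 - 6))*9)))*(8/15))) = -85/1488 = -0.06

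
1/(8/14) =7/4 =1.75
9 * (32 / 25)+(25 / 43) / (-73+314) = 2985169 / 259075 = 11.52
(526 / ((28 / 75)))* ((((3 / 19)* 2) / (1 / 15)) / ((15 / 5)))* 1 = 295875 / 133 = 2224.62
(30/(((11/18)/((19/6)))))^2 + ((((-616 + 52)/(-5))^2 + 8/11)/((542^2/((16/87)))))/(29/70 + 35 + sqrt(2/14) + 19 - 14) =8592681577953280132/355567341216505 - 13514368 * sqrt(7)/19394582248173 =24166.12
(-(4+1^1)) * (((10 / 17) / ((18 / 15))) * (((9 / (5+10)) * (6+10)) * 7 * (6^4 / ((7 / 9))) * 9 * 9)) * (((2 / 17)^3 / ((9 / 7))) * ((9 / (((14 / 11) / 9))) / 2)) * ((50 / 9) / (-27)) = 15396480000 / 83521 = 184342.62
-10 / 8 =-5 / 4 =-1.25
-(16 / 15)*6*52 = -1664 / 5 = -332.80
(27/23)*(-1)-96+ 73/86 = -190531/1978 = -96.33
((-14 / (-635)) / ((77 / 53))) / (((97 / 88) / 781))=662288 / 61595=10.75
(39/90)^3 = 2197/27000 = 0.08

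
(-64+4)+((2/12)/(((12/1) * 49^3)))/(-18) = -9148386241/152473104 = -60.00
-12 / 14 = -6 / 7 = -0.86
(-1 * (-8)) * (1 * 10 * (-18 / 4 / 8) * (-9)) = 405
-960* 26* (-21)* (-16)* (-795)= 6667315200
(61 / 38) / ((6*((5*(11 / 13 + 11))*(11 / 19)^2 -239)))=-15067 / 12341484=-0.00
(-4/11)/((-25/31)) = 124/275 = 0.45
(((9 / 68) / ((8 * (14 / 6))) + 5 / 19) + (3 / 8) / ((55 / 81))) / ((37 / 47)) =153836029 / 147236320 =1.04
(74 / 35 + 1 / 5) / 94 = 81 / 3290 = 0.02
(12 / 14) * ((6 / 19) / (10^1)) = 18 / 665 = 0.03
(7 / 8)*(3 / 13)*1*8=21 / 13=1.62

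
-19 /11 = -1.73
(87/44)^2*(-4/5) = -7569/2420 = -3.13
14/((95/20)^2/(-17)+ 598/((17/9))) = 3808/85751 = 0.04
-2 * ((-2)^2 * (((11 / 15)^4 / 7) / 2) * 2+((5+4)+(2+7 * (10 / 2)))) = -32719628 / 354375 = -92.33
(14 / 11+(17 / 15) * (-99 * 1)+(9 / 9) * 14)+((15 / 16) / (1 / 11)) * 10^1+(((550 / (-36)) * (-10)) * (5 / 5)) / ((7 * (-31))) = 4720831 / 859320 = 5.49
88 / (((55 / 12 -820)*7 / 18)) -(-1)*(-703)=-48170993 / 68495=-703.28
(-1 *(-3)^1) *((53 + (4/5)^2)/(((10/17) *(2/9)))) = 615519/500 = 1231.04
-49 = -49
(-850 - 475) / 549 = -1325 / 549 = -2.41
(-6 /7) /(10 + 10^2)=-3 /385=-0.01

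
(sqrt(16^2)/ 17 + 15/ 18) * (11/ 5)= 1991/ 510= 3.90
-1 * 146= -146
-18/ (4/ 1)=-9/ 2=-4.50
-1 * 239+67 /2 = -411 /2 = -205.50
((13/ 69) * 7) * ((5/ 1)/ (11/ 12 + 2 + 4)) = 1820/ 1909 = 0.95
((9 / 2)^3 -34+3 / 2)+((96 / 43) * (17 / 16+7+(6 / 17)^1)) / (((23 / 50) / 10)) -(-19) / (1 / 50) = 190600097 / 134504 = 1417.06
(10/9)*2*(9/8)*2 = 5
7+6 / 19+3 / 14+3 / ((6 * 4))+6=14529 / 1064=13.66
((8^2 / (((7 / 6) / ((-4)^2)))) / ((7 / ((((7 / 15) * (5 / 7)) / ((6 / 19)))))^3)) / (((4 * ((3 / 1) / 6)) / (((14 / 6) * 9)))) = 877952 / 27783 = 31.60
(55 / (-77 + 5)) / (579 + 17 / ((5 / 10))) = -55 / 44136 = -0.00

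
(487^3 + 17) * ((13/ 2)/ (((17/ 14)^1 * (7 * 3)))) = 500505720/ 17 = 29441512.94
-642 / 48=-13.38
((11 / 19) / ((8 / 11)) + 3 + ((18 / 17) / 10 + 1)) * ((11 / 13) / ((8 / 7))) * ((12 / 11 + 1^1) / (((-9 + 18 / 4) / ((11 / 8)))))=-12462527 / 5374720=-2.32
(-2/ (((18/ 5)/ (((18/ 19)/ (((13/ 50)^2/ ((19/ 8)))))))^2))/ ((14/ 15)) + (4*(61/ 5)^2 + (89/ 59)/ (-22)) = 5347353503403/ 12975262300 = 412.12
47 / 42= 1.12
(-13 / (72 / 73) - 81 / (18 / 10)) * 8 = -4189 / 9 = -465.44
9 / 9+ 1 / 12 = 13 / 12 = 1.08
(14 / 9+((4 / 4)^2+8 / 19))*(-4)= -2036 / 171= -11.91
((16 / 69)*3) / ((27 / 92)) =2.37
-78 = -78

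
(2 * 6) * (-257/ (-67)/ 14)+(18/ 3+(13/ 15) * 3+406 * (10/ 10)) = 979947/ 2345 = 417.89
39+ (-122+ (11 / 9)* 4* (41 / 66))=-2159 / 27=-79.96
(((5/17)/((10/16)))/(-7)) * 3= -24/119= -0.20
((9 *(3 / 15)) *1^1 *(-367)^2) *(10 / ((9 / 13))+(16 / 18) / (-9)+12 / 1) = 287426326 / 45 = 6387251.69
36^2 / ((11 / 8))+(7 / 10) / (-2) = 207283 / 220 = 942.20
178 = 178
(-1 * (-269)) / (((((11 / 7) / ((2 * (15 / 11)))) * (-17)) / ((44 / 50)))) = -22596 / 935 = -24.17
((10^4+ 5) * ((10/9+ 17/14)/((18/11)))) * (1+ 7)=21497410/189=113742.91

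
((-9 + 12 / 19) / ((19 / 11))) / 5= -1749 / 1805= -0.97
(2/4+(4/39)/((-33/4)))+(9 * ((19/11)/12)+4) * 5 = 138815/5148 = 26.96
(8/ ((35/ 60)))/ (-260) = -24/ 455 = -0.05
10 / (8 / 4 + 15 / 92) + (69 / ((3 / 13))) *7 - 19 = 413646 / 199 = 2078.62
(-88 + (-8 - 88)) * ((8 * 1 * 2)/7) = -2944/7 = -420.57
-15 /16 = -0.94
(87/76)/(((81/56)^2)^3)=0.13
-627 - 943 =-1570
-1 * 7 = -7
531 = 531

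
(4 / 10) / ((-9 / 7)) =-14 / 45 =-0.31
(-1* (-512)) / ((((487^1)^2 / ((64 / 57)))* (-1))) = -32768 / 13518633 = -0.00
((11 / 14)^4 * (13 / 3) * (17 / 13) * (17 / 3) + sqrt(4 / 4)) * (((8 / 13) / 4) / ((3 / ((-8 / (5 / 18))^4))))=9111218577408 / 19508125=467047.38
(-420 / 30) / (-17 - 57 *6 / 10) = 35 / 128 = 0.27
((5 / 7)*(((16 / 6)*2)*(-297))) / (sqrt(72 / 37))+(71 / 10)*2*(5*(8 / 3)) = 568 / 3 - 660*sqrt(74) / 7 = -621.74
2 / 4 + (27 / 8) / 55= 0.56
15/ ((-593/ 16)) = -240/ 593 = -0.40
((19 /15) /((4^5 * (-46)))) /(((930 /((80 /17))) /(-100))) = 95 /6981696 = 0.00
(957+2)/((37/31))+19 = 30432/37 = 822.49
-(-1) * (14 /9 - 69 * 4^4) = -158962 /9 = -17662.44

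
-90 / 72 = -5 / 4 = -1.25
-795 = -795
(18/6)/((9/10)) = 10/3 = 3.33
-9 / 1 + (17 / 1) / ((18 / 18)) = 8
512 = 512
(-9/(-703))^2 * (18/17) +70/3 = 588113084/25204659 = 23.33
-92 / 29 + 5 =53 / 29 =1.83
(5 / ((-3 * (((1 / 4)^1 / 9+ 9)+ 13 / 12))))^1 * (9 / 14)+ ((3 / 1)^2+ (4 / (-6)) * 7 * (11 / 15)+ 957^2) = 915854.47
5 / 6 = 0.83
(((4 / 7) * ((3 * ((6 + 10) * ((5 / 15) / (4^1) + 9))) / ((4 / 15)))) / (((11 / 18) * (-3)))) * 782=-30685680 / 77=-398515.32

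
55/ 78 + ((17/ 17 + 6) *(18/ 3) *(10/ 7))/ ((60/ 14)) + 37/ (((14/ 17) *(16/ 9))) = 349243/ 8736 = 39.98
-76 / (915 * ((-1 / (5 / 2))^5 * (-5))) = -2375 / 1464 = -1.62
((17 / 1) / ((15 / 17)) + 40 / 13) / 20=4357 / 3900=1.12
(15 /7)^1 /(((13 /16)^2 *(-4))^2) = 61440 /199927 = 0.31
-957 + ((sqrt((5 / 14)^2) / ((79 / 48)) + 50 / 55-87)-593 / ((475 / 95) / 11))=-71398419 / 30415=-2347.47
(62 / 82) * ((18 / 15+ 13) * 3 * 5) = 6603 / 41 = 161.05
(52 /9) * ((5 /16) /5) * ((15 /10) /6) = 0.09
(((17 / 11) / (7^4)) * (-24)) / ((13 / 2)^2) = -0.00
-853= -853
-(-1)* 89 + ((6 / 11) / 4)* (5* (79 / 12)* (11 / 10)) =1503 / 16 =93.94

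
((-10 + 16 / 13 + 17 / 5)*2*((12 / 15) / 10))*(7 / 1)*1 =-9772 / 1625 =-6.01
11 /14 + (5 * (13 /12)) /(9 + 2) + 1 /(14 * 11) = 1.28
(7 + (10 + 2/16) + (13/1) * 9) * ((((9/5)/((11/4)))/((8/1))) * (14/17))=67599/7480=9.04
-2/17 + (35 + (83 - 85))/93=125/527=0.24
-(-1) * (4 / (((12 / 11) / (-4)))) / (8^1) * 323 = -3553 / 6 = -592.17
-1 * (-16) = 16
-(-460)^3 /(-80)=-1216700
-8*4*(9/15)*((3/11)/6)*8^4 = -196608/55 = -3574.69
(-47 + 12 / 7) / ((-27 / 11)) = 3487 / 189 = 18.45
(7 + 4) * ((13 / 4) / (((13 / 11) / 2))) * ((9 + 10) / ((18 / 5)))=11495 / 36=319.31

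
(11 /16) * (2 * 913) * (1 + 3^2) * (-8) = -100430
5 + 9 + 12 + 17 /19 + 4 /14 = 3615 /133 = 27.18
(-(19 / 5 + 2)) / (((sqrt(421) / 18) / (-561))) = 292842 * sqrt(421) / 2105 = 2854.45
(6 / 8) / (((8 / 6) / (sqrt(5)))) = 9*sqrt(5) / 16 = 1.26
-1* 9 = -9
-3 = -3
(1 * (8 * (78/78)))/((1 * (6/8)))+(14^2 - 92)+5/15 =115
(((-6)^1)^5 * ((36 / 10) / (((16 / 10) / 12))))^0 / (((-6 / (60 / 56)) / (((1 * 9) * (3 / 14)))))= -135 / 392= -0.34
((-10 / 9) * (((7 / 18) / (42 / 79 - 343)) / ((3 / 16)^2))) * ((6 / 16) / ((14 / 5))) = 0.00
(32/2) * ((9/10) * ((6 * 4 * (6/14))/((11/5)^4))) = 648000/102487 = 6.32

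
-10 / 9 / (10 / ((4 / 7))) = -4 / 63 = -0.06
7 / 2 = 3.50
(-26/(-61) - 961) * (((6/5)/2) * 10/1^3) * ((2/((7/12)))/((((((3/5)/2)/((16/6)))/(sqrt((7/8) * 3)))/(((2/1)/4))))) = -9375200 * sqrt(42)/427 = -142290.96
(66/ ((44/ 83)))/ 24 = 83/ 16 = 5.19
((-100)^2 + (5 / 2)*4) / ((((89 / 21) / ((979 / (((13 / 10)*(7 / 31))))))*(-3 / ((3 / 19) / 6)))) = -1312850 / 19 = -69097.37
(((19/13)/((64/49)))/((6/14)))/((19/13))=343/192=1.79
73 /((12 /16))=292 /3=97.33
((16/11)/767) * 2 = 32/8437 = 0.00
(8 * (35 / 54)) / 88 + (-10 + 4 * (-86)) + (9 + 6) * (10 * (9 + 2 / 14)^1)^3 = 2335630927337 / 203742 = 11463669.38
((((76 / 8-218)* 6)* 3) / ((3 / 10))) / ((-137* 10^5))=1251 / 1370000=0.00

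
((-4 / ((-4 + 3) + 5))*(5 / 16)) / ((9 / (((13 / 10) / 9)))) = -13 / 2592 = -0.01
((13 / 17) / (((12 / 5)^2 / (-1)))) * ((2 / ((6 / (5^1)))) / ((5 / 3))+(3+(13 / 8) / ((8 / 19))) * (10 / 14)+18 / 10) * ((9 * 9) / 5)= -2017899 / 121856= -16.56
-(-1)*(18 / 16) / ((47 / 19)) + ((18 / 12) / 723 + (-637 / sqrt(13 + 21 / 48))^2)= 588315520049 / 19482440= 30197.22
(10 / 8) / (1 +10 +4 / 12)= 15 / 136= 0.11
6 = 6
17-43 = -26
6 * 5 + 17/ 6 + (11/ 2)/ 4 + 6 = 965/ 24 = 40.21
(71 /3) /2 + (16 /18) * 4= 15.39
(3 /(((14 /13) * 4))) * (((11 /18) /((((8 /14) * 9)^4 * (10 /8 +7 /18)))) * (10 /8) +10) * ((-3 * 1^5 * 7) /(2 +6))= -25767026155 /1409384448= -18.28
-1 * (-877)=877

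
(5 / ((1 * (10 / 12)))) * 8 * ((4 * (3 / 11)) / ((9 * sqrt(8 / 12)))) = 32 * sqrt(6) / 11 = 7.13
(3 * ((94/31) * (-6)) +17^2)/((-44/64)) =-116272/341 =-340.97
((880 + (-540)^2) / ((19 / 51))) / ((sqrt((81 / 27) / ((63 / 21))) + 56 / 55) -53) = -205101600 / 13319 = -15399.17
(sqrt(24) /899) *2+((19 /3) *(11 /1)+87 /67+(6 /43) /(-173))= 4 *sqrt(6) /899+106108690 /1495239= 70.98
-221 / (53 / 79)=-329.42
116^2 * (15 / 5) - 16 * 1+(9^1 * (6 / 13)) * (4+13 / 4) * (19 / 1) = 1064029 / 26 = 40924.19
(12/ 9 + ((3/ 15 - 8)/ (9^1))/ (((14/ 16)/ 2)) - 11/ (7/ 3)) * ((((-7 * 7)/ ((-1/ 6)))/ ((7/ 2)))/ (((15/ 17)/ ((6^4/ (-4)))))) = 4134672/ 25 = 165386.88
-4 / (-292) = 1 / 73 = 0.01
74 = 74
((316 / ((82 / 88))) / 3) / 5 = 22.61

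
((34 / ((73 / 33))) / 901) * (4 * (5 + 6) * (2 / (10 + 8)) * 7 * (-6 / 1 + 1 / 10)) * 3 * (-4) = 799568 / 19345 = 41.33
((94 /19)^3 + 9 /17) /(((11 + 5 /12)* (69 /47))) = 2666151892 /367416053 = 7.26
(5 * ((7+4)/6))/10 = 11/12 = 0.92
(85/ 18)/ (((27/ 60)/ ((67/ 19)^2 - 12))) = 133450/ 29241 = 4.56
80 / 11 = 7.27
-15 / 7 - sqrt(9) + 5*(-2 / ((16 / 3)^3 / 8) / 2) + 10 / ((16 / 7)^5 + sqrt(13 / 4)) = -82623298410928339 / 15749437608995328 - 5649504980*sqrt(13) / 4394374332867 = -5.25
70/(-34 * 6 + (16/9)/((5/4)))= -1575/4558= -0.35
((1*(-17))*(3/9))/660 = -17/1980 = -0.01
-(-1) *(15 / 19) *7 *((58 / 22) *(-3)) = -9135 / 209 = -43.71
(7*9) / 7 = 9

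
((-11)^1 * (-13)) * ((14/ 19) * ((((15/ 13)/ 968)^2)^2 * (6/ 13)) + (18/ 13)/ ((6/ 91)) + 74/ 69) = 2358368707701484807529/ 747179337943593984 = 3156.36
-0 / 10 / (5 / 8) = 0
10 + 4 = 14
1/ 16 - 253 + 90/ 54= -12061/ 48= -251.27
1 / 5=0.20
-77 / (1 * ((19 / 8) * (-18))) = 308 / 171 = 1.80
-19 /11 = -1.73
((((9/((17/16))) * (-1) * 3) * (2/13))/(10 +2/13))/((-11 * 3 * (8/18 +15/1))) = 0.00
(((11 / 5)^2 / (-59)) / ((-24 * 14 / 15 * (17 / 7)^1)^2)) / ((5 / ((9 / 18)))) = -121 / 43650560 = -0.00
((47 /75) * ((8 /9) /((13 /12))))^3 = 3402072064 /25025203125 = 0.14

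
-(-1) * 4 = 4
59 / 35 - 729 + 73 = -22901 / 35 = -654.31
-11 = -11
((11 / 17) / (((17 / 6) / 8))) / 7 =528 / 2023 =0.26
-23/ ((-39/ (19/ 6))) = 437/ 234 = 1.87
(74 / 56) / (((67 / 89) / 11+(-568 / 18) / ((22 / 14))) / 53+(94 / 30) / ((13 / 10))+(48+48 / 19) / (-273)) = 4267757637 / 5967065684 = 0.72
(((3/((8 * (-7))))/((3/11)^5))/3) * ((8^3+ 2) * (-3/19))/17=41390107/732564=56.50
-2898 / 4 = -724.50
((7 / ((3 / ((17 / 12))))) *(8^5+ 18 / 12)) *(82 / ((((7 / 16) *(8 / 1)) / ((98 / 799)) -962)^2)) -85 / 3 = -111527509019 / 6148284921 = -18.14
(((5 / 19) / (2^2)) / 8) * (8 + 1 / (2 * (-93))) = 7435 / 113088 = 0.07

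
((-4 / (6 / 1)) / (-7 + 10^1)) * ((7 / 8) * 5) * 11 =-385 / 36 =-10.69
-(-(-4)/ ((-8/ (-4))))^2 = -4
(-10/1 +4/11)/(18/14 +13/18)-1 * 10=-41186/2783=-14.80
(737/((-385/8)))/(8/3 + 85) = -1608/9205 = -0.17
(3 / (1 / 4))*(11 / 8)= 33 / 2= 16.50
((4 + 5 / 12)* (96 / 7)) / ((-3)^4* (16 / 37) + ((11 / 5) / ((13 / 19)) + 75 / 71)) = 36200060 / 23486603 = 1.54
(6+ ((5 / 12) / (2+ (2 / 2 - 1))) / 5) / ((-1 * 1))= -145 / 24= -6.04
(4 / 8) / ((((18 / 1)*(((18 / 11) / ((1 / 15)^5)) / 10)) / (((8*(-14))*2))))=-616 / 12301875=-0.00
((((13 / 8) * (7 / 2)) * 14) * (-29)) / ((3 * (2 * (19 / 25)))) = -461825 / 912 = -506.39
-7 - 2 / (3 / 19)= -59 / 3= -19.67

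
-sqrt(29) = -5.39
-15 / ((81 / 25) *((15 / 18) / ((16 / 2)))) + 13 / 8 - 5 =-3443 / 72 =-47.82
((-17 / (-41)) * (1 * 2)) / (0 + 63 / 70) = 340 / 369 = 0.92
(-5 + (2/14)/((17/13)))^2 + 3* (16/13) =5083140/184093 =27.61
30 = 30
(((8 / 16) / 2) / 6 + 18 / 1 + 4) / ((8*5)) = 529 / 960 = 0.55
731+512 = 1243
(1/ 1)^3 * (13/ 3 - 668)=-1991/ 3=-663.67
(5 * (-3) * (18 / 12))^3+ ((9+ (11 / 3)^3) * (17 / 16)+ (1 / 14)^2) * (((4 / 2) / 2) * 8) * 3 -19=-35008157 / 3528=-9922.95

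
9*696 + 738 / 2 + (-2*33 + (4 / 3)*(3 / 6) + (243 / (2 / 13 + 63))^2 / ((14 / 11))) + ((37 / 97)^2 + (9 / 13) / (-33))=250612640676257045 / 38090362924614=6579.42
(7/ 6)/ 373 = 7/ 2238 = 0.00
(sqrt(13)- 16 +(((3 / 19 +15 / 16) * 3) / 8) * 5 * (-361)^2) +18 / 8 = sqrt(13) +34258945 / 128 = 267651.61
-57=-57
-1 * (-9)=9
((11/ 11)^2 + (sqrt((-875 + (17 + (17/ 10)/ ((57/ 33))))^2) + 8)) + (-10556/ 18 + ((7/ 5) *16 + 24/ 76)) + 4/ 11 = 302.65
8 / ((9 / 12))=32 / 3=10.67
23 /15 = 1.53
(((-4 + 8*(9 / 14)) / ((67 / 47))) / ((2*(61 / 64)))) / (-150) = -6016 / 2145675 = -0.00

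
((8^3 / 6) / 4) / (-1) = -64 / 3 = -21.33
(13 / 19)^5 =371293 / 2476099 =0.15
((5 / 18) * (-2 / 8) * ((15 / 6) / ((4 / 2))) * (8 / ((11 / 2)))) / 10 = -5 / 396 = -0.01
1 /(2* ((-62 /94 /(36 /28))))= -423 /434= -0.97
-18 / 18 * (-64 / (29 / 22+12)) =1408 / 293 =4.81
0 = 0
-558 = -558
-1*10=-10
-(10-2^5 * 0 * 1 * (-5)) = -10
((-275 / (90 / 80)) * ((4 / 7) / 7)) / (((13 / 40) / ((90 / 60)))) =-176000 / 1911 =-92.10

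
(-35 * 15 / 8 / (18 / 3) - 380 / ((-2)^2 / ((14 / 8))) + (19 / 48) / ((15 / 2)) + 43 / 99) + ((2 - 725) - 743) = -1642.70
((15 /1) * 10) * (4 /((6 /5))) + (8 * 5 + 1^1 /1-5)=536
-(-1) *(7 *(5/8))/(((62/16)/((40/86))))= 700/1333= 0.53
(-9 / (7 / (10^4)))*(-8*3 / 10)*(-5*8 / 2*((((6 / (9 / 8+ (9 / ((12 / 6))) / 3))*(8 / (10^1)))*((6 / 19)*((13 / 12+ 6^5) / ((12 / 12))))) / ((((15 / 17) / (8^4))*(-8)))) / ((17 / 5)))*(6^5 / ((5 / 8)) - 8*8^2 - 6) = 5250707478282240000 / 931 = 5639857656586723.95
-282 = -282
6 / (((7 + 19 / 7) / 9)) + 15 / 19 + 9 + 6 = 21.35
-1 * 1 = -1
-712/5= -142.40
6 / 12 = 1 / 2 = 0.50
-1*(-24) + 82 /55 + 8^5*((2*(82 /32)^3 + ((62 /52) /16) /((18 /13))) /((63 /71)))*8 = 310541889974 /31185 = 9958053.23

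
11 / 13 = 0.85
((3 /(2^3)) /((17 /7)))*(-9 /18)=-21 /272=-0.08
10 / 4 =5 / 2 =2.50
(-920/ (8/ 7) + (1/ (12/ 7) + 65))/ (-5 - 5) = 8873/ 120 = 73.94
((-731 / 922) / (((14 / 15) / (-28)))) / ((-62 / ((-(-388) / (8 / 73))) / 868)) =-543502155 / 461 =-1178963.46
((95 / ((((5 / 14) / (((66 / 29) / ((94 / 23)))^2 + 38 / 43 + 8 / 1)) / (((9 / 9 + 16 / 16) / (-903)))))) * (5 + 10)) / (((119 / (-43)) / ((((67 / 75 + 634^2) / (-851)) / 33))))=-10451637386524052 / 24872303680785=-420.21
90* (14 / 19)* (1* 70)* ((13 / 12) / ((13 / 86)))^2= 4530050 / 19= 238423.68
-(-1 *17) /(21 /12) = 68 /7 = 9.71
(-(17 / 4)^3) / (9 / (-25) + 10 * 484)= -0.02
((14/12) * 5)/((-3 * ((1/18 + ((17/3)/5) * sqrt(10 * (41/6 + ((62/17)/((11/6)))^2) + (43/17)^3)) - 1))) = -3850 * sqrt(11286496146)/2640784327 - 30597875/2640784327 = -0.17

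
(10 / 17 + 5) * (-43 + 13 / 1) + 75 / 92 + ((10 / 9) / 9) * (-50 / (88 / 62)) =-238544675 / 1393524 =-171.18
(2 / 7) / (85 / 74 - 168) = -148 / 86429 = -0.00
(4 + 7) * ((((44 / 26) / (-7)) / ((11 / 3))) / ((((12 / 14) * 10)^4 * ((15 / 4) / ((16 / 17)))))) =-3773 / 111881250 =-0.00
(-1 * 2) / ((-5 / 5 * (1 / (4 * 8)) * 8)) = 8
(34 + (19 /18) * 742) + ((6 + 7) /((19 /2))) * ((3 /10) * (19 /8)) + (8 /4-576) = 87911 /360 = 244.20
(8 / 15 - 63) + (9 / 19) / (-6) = -35651 / 570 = -62.55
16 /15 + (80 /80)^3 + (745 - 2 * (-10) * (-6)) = 9406 /15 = 627.07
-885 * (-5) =4425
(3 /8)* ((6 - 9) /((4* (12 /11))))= -33 /128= -0.26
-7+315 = 308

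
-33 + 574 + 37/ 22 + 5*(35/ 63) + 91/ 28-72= 188777/ 396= 476.71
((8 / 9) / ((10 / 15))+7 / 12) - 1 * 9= -85 / 12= -7.08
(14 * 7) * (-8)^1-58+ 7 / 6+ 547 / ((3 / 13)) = 3059 / 2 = 1529.50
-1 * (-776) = 776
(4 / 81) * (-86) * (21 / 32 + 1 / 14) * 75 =-175225 / 756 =-231.78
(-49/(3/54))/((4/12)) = -2646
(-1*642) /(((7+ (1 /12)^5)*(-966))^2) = -1104192995328 /78643130204130625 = -0.00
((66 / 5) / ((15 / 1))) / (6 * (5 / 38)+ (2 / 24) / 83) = 416328 / 373975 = 1.11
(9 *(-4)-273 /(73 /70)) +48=-18234 /73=-249.78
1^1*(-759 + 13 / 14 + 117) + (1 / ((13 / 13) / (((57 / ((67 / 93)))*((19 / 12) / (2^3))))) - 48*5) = -12988109 / 15008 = -865.41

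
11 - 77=-66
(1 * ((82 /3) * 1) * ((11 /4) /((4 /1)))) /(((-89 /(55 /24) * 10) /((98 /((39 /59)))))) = -14342251 /1999296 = -7.17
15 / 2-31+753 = 1459 / 2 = 729.50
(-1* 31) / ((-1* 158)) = 0.20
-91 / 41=-2.22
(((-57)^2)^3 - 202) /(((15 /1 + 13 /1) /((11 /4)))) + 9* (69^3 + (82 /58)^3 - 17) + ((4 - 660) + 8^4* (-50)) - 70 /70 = 9208531051147009 /2731568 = 3371152045.69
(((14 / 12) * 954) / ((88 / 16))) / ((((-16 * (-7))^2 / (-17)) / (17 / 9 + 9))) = -2.99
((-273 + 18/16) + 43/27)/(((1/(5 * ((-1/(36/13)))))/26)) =49331945/3888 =12688.26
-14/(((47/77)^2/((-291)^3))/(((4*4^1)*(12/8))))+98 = 22223066238.62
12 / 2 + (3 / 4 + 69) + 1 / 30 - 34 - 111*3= -17473 / 60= -291.22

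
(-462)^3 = -98611128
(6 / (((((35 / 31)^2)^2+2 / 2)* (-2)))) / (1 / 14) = -19393941 / 1212073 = -16.00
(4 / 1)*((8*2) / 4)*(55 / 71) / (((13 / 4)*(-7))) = -3520 / 6461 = -0.54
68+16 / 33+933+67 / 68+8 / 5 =11265667 / 11220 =1004.07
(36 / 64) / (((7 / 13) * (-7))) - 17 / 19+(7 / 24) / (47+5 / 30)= -4374865 / 4215568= -1.04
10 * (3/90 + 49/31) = 1501/93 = 16.14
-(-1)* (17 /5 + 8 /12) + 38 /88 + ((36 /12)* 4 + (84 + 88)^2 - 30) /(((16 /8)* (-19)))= -9700369 /12540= -773.55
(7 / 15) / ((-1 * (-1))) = 7 / 15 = 0.47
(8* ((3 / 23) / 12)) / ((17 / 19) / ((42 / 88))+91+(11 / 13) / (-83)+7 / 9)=2583126 / 2781732493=0.00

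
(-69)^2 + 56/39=185735/39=4762.44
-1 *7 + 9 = 2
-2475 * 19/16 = -47025/16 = -2939.06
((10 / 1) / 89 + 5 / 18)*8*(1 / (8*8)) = 625 / 12816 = 0.05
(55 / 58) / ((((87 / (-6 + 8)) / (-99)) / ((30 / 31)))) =-54450 / 26071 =-2.09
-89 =-89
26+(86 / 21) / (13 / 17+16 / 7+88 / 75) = 26.97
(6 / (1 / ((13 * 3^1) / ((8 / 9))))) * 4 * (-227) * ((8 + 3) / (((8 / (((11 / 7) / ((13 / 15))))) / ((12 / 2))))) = -100117215 / 28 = -3575614.82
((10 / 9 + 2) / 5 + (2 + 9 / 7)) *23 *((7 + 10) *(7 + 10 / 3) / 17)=877703 / 945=928.79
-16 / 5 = -3.20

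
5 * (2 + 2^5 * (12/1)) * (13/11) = 2280.91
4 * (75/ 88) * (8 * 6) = 1800/ 11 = 163.64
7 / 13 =0.54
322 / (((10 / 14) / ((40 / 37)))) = 18032 / 37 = 487.35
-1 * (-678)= 678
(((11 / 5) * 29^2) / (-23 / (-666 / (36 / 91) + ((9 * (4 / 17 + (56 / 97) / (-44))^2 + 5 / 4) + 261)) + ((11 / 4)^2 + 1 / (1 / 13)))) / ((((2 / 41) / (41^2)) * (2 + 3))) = 619658.72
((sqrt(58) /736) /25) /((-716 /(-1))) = sqrt(58) /13174400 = 0.00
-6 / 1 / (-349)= 6 / 349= 0.02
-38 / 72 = -19 / 36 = -0.53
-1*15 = -15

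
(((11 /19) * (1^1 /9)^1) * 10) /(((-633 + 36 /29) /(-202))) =644380 /3132891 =0.21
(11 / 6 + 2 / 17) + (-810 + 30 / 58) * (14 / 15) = -2229049 / 2958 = -753.57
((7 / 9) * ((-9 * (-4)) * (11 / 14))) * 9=198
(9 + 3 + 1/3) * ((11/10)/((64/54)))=3663/320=11.45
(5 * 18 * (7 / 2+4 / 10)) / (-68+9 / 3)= -27 / 5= -5.40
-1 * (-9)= 9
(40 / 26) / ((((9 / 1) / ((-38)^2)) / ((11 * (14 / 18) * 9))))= 2223760 / 117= 19006.50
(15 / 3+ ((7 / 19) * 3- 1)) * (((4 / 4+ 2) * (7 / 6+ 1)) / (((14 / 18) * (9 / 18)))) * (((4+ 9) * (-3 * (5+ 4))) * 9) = -35851491 / 133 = -269560.08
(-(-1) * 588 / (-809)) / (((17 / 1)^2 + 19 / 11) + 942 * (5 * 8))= -1078 / 56316917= -0.00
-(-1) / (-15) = -1 / 15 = -0.07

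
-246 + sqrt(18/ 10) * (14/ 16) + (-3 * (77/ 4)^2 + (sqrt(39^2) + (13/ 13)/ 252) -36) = -1365521/ 1008 + 21 * sqrt(5)/ 40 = -1353.51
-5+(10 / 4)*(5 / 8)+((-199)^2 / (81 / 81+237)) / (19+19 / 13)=1188767 / 253232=4.69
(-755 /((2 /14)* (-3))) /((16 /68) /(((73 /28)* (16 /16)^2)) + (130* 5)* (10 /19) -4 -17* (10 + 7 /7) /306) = 106812870 /20468321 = 5.22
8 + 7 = 15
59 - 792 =-733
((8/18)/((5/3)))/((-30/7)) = -14/225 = -0.06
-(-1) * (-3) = -3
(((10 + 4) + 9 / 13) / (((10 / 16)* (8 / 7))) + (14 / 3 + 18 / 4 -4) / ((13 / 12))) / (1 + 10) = 1647 / 715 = 2.30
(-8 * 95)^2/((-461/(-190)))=109744000/461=238056.40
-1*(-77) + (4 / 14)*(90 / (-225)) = 2691 / 35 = 76.89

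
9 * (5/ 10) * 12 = 54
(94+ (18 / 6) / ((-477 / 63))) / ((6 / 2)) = 4961 / 159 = 31.20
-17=-17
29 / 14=2.07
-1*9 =-9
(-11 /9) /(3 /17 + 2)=-187 /333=-0.56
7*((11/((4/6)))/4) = 231/8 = 28.88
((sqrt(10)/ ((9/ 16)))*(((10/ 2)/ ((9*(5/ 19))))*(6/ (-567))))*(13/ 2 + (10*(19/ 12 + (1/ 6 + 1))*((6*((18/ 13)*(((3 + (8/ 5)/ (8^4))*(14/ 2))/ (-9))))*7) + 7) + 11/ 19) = 235093123*sqrt(10)/ 1592136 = 466.94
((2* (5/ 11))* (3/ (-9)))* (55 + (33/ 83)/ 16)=-33215/ 1992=-16.67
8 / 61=0.13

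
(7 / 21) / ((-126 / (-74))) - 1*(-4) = 793 / 189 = 4.20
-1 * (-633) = 633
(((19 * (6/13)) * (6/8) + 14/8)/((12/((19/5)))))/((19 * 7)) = 433/21840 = 0.02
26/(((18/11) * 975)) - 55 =-37114/675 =-54.98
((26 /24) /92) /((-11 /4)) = -13 /3036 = -0.00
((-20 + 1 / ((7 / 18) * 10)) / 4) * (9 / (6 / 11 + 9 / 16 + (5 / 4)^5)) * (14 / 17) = -35025408 / 3982675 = -8.79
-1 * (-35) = 35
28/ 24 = 1.17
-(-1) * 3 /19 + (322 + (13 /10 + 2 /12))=92233 /285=323.62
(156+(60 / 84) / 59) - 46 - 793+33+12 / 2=-265967 / 413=-643.99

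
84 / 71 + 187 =13361 / 71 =188.18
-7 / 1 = -7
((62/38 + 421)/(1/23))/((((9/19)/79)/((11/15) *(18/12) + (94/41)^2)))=51967019467/5043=10304782.76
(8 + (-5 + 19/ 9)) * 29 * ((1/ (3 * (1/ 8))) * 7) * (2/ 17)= 149408/ 459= 325.51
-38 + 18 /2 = -29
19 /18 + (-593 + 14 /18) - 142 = -4399 /6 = -733.17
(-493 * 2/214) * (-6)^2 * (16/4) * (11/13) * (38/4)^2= -70477308/1391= -50666.65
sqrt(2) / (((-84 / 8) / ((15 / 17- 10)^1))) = 310*sqrt(2) / 357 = 1.23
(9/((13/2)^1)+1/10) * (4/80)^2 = 193/52000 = 0.00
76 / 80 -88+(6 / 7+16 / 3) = -33961 / 420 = -80.86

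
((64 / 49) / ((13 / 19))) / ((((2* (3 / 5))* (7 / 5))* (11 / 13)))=15200 / 11319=1.34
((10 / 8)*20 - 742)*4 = -2868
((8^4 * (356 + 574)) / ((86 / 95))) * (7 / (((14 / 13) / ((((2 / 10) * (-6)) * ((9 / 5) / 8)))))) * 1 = -317551104 / 43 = -7384909.40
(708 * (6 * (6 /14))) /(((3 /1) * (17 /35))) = 21240 /17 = 1249.41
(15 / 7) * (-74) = -1110 / 7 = -158.57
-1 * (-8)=8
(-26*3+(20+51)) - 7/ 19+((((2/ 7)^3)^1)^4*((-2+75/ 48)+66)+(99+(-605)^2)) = 96282983493293752/ 262984456819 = 366116.63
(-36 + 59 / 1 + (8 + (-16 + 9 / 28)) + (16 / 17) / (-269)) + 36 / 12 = 2345501 / 128044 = 18.32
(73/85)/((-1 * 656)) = -73/55760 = -0.00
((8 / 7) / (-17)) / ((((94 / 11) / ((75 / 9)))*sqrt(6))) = -550*sqrt(6) / 50337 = -0.03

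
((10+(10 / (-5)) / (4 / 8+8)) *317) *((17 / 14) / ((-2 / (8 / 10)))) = -52622 / 35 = -1503.49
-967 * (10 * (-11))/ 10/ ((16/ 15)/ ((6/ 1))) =478665/ 8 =59833.12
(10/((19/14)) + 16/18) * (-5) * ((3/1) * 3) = -7060/19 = -371.58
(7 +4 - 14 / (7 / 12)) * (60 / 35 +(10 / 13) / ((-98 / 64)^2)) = -63748 / 2401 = -26.55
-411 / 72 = -5.71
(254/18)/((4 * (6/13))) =1651/216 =7.64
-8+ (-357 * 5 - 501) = -2294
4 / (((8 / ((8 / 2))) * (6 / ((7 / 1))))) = 7 / 3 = 2.33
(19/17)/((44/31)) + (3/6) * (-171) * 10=-854.21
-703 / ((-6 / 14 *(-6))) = -4921 / 18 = -273.39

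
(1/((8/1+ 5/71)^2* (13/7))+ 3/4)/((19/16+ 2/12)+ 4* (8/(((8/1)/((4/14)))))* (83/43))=15586958716/73182454683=0.21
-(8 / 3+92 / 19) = -428 / 57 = -7.51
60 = 60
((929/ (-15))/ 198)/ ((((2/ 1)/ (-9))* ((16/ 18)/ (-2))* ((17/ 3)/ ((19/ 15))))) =-52953/ 74800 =-0.71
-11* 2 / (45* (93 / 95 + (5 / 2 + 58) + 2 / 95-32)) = -44 / 2655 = -0.02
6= 6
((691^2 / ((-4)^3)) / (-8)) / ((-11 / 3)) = -1432443 / 5632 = -254.34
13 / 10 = 1.30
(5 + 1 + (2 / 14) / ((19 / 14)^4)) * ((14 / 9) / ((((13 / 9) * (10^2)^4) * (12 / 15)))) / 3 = 2755949 / 101650380000000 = 0.00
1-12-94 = -105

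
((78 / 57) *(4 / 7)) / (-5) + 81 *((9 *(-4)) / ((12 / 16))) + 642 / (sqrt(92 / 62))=-2585624 / 665 + 321 *sqrt(1426) / 23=-3361.12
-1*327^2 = -106929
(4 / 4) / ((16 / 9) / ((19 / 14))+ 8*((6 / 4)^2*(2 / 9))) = 171 / 908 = 0.19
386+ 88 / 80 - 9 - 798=-419.90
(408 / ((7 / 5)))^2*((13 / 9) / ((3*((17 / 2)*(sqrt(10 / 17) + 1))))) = 12022400 / 1029 - 707200*sqrt(170) / 1029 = 2722.68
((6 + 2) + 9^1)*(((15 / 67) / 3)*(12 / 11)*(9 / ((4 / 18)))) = 41310 / 737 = 56.05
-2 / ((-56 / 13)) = 13 / 28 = 0.46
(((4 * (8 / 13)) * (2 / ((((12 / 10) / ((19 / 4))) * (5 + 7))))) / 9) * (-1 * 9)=-190 / 117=-1.62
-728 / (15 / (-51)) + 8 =12416 / 5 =2483.20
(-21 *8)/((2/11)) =-924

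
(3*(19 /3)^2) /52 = 361 /156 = 2.31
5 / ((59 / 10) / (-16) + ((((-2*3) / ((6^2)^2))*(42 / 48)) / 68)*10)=-1468800 / 108499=-13.54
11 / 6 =1.83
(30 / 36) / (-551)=-5 / 3306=-0.00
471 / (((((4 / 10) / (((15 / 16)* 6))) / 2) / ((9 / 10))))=190755 / 16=11922.19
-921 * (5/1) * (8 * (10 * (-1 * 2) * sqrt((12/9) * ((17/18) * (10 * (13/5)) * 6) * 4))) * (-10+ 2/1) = -165230217.85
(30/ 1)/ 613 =30/ 613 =0.05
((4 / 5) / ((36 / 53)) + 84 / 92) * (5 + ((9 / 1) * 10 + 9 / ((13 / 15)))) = 592936 / 2691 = 220.34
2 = 2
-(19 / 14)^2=-361 / 196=-1.84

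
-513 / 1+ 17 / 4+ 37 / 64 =-508.17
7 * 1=7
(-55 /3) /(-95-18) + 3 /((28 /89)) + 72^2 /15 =16862441 /47460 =355.30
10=10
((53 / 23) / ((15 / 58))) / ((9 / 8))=24592 / 3105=7.92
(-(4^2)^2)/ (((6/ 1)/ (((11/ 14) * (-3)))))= 704/ 7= 100.57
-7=-7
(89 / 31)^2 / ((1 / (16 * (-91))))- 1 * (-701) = -10859315 / 961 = -11300.02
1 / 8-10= -79 / 8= -9.88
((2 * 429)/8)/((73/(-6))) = -1287/146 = -8.82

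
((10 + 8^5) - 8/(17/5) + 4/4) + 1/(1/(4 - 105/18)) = 3343031/102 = 32774.81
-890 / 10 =-89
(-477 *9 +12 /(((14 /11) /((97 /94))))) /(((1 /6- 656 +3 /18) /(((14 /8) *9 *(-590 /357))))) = -1870707690 /11001431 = -170.04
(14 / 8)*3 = 21 / 4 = 5.25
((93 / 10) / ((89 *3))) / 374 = 31 / 332860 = 0.00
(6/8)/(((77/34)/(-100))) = -33.12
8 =8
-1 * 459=-459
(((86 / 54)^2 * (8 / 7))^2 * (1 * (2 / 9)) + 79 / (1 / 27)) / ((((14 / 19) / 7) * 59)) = 9506444372519 / 27655126758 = 343.75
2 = 2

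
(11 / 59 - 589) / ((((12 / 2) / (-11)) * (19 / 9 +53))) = 286605 / 14632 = 19.59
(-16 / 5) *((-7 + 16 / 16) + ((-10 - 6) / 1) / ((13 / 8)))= 3296 / 65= 50.71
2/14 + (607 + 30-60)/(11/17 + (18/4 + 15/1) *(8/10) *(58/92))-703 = -92924395/143444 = -647.81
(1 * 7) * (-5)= -35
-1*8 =-8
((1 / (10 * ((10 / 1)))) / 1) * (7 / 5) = 7 / 500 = 0.01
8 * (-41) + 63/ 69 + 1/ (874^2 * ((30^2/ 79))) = -224868488321/ 687488400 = -327.09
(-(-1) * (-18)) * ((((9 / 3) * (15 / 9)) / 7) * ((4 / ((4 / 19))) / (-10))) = 171 / 7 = 24.43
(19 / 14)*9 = 171 / 14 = 12.21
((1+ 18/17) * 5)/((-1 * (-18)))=175/306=0.57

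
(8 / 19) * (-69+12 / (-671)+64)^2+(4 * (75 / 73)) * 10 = 32284363376 / 624484267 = 51.70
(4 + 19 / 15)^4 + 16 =39760081 / 50625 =785.38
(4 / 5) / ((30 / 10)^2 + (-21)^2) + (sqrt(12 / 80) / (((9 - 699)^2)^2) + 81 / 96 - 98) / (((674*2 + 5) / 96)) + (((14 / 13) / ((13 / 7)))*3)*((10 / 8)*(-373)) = -140281285499 / 171492750 + sqrt(15) / 31946473659375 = -818.00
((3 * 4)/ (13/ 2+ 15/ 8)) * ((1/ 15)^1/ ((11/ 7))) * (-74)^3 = -90770176/ 3685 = -24632.34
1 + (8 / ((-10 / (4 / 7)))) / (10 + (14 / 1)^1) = 103 / 105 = 0.98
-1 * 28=-28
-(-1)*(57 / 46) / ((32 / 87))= 4959 / 1472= 3.37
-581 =-581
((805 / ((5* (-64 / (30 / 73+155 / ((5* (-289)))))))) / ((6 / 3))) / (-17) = 1031527 / 45907072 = 0.02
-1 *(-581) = 581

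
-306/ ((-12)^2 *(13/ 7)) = -119/ 104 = -1.14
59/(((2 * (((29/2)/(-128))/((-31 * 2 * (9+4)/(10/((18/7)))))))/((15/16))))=10271664/203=50599.33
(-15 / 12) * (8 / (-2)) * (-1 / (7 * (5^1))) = -0.14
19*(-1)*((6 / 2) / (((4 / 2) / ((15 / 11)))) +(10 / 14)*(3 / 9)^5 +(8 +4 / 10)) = -198.52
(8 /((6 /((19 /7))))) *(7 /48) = 19 /36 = 0.53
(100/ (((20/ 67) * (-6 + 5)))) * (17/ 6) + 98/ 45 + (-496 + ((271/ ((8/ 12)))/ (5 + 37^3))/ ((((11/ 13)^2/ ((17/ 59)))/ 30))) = -3913636748444/ 2712355965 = -1442.89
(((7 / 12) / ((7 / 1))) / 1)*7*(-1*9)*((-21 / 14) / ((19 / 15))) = 945 / 152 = 6.22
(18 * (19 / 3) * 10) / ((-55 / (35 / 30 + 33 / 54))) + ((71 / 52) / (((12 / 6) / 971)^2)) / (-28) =-2216158447 / 192192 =-11530.96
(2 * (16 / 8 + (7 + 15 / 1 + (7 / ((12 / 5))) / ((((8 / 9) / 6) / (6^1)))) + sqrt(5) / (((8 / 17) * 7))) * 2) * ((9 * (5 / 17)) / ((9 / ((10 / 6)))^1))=25 * sqrt(5) / 42 + 9475 / 34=280.01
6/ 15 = 0.40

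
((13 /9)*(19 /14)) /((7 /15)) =1235 /294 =4.20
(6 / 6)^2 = 1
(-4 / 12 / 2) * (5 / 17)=-0.05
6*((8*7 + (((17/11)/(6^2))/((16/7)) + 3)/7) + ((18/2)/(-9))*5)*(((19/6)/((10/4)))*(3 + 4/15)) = 303383507/237600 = 1276.87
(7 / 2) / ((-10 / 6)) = -21 / 10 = -2.10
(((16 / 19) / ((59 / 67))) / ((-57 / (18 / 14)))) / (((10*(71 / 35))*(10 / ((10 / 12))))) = -134 / 1512229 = -0.00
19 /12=1.58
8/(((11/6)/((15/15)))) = 48/11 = 4.36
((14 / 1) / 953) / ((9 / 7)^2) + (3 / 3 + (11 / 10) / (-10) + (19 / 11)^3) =62182190887 / 10274388300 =6.05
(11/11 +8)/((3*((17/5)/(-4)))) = -60/17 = -3.53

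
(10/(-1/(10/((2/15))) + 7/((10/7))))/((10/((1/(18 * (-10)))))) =-5/4398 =-0.00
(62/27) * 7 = 434/27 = 16.07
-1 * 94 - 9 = -103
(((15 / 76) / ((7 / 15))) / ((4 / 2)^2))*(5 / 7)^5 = 703125 / 35765296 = 0.02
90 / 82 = 45 / 41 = 1.10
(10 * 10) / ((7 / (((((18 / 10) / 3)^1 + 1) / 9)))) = 160 / 63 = 2.54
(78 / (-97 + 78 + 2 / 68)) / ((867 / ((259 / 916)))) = -3367 / 2510985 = -0.00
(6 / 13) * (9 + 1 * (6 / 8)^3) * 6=5427 / 208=26.09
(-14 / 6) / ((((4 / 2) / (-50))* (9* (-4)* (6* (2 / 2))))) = -175 / 648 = -0.27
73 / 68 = 1.07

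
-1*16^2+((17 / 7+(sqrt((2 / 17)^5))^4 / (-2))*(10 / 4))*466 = 36314098124612477 / 14111957303143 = 2573.29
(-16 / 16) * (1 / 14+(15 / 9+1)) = -115 / 42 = -2.74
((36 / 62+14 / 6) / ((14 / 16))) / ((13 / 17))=36856 / 8463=4.35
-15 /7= -2.14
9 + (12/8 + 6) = 33/2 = 16.50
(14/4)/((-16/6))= -21/16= -1.31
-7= -7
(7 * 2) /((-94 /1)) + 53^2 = 132016 /47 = 2808.85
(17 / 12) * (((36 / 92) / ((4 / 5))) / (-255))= -1 / 368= -0.00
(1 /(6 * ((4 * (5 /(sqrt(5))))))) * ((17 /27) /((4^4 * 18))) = 17 * sqrt(5) /14929920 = 0.00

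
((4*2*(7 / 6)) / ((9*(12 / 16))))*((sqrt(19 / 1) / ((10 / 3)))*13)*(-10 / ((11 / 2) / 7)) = -20384*sqrt(19) / 297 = -299.16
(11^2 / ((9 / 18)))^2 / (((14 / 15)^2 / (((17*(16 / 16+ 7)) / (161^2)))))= 448014600 / 1270129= 352.73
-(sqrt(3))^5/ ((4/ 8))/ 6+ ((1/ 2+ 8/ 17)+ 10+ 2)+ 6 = 645/ 34-3* sqrt(3) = 13.77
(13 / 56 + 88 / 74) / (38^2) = 155 / 157472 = 0.00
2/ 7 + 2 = 16/ 7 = 2.29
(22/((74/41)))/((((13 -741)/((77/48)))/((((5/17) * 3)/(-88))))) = 2255/8373248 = 0.00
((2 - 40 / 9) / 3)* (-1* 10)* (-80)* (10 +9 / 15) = -186560 / 27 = -6909.63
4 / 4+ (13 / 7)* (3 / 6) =27 / 14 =1.93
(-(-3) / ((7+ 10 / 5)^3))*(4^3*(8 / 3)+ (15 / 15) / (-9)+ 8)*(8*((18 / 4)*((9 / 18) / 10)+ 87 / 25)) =396929 / 18225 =21.78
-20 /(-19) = 20 /19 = 1.05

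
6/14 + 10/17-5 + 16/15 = -5206/1785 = -2.92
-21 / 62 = -0.34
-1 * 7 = -7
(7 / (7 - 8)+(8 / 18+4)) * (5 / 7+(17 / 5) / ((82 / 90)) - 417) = 2723269 / 2583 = 1054.30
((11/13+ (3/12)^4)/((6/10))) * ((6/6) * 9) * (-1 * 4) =-42435/832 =-51.00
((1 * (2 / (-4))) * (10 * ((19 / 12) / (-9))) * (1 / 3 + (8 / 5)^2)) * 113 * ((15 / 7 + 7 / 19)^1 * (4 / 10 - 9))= -6211.12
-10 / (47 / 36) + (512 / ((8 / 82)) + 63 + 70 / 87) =5304.15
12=12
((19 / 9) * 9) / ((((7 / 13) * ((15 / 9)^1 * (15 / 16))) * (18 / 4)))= 7904 / 1575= 5.02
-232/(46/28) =-3248/23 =-141.22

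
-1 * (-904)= 904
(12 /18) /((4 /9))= 3 /2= 1.50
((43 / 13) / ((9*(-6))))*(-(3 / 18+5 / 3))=473 / 4212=0.11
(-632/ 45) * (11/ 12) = -1738/ 135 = -12.87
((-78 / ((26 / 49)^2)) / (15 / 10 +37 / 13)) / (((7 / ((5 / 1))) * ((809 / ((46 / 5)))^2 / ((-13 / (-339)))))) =-9435244 / 41785339445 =-0.00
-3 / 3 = -1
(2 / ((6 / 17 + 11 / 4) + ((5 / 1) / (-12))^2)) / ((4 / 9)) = 11016 / 8021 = 1.37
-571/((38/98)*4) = -27979/76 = -368.14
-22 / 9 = -2.44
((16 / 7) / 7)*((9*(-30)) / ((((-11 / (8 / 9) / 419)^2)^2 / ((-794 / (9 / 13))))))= 208497032069226168320 / 1568973483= 132887543561.64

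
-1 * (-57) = 57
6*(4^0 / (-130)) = -3 / 65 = -0.05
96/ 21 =32/ 7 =4.57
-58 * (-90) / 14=2610 / 7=372.86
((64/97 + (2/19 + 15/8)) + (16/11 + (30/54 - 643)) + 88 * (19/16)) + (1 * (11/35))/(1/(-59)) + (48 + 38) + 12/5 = -4740888091/10217592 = -463.99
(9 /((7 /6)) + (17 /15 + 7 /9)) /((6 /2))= 3032 /945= 3.21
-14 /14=-1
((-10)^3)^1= -1000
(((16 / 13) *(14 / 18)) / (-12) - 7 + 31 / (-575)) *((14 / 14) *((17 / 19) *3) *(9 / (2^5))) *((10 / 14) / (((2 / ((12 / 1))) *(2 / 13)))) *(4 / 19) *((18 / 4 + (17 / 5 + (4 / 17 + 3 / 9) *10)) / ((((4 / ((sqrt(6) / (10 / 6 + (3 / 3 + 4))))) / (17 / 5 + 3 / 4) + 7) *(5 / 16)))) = -142.69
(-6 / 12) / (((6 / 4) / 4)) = -4 / 3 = -1.33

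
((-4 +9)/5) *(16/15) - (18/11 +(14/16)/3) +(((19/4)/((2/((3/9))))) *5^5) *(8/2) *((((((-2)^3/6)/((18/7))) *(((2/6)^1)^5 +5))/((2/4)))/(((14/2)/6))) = -127074486619/2886840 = -44018.54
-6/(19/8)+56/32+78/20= 1187/380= 3.12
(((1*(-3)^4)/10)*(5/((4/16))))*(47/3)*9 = 22842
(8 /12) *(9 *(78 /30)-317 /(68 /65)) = -95069 /510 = -186.41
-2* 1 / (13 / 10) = -20 / 13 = -1.54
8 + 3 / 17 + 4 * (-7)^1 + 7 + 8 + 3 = -31 / 17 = -1.82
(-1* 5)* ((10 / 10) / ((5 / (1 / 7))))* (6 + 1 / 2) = -13 / 14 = -0.93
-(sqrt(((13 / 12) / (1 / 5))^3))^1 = -65 * sqrt(195) / 72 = -12.61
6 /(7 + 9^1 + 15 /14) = 84 /239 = 0.35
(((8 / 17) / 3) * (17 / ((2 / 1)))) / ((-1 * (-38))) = 2 / 57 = 0.04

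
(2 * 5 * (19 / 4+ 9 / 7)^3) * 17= 410278765 / 10976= 37379.63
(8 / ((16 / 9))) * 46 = 207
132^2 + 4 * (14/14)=17428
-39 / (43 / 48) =-1872 / 43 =-43.53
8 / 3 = 2.67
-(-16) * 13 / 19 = 208 / 19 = 10.95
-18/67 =-0.27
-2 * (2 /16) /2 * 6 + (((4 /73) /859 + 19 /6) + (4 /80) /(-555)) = 420524242 /174011925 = 2.42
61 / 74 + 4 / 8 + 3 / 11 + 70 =71.60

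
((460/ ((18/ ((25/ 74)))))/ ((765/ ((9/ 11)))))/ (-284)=-575/ 17684964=-0.00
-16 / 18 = -8 / 9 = -0.89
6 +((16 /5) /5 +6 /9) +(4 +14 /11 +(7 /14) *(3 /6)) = 42337 /3300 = 12.83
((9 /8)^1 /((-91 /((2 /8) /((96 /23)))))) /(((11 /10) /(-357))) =17595 /73216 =0.24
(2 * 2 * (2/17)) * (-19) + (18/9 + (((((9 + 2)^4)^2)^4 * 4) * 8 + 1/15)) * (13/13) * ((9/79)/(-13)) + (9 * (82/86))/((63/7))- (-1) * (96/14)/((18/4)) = -46672932501778613599311465265022667028528/78827385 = -592090331320500021652519200000000.00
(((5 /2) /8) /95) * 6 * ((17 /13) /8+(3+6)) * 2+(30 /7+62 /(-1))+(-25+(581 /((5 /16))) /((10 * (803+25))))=-23515094389 /286322400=-82.13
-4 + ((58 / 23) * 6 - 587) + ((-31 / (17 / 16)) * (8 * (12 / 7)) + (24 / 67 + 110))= -158741263 / 183379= -865.65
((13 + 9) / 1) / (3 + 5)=11 / 4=2.75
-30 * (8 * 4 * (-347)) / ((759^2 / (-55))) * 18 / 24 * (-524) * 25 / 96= 56821250 / 17457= 3254.93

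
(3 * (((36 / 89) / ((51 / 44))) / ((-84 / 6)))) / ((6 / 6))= -792 / 10591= -0.07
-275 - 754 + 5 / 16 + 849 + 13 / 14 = -20021 / 112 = -178.76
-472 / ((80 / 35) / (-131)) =54103 / 2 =27051.50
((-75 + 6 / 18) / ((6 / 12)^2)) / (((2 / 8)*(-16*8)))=28 / 3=9.33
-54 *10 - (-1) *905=365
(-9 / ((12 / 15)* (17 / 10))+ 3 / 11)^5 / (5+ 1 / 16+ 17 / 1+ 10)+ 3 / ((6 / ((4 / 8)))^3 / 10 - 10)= -51555108109391319 / 160754580964021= -320.71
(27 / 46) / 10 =27 / 460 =0.06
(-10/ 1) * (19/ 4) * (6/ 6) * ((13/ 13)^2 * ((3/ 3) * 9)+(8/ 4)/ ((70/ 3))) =-3021/ 7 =-431.57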